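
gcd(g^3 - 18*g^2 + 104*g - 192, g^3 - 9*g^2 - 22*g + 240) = g^2 - 14*g + 48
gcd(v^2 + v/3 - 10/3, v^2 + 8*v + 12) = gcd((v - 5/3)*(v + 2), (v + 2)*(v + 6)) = v + 2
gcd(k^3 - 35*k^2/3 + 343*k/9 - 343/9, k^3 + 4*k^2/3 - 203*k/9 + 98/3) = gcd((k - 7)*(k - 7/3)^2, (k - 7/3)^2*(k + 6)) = k^2 - 14*k/3 + 49/9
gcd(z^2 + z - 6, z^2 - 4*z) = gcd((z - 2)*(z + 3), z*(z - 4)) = 1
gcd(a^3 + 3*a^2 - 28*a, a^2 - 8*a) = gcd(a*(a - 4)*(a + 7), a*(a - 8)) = a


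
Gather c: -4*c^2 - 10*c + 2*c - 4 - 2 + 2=-4*c^2 - 8*c - 4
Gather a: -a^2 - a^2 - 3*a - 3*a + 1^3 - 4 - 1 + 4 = -2*a^2 - 6*a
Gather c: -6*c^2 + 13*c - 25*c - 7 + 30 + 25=-6*c^2 - 12*c + 48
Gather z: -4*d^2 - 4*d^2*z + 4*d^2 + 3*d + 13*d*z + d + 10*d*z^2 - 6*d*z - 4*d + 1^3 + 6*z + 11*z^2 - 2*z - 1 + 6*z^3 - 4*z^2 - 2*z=6*z^3 + z^2*(10*d + 7) + z*(-4*d^2 + 7*d + 2)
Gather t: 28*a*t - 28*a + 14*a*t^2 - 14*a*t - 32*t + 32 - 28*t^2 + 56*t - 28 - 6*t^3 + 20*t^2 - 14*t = -28*a - 6*t^3 + t^2*(14*a - 8) + t*(14*a + 10) + 4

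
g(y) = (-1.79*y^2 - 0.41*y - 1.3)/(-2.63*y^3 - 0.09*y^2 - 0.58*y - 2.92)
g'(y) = (-3.58*y - 0.41)/(-2.63*y^3 - 0.09*y^2 - 0.58*y - 2.92) + (-1.79*y^2 - 0.41*y - 1.3)*(7.89*y^2 + 0.18*y + 0.58)/(-2.63*y^3 - 0.09*y^2 - 0.58*y - 2.92)^2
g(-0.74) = 1.34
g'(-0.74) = -5.85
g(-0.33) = 0.51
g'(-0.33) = -0.56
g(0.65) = 0.57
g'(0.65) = 0.11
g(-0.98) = -70.17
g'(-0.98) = -14932.04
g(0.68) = 0.58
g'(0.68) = 0.08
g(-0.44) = 0.60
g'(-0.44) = -0.97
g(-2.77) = -0.26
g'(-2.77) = -0.11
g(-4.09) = -0.17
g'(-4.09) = -0.04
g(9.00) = 0.08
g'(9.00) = -0.01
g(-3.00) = -0.23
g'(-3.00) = -0.09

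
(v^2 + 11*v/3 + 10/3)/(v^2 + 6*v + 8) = (v + 5/3)/(v + 4)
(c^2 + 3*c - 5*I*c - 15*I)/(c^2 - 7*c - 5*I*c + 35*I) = (c + 3)/(c - 7)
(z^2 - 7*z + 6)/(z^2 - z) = (z - 6)/z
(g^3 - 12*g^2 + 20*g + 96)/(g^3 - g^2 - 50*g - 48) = (g^2 - 4*g - 12)/(g^2 + 7*g + 6)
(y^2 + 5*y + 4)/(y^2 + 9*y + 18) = (y^2 + 5*y + 4)/(y^2 + 9*y + 18)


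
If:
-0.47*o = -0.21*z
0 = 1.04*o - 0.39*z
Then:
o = 0.00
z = 0.00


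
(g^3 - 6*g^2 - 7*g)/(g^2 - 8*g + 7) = g*(g + 1)/(g - 1)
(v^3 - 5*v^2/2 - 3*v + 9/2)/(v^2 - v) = v - 3/2 - 9/(2*v)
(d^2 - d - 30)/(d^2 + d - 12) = (d^2 - d - 30)/(d^2 + d - 12)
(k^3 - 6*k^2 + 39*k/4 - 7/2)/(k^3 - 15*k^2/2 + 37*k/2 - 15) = (4*k^2 - 16*k + 7)/(2*(2*k^2 - 11*k + 15))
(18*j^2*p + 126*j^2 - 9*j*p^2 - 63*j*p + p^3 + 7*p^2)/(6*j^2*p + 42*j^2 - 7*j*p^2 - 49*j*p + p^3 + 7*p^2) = (-3*j + p)/(-j + p)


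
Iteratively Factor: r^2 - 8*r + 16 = (r - 4)*(r - 4)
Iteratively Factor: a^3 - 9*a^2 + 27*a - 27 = (a - 3)*(a^2 - 6*a + 9) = (a - 3)^2*(a - 3)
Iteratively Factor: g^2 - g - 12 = (g - 4)*(g + 3)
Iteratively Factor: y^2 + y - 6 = (y + 3)*(y - 2)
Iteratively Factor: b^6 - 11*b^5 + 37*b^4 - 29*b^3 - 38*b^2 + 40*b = (b + 1)*(b^5 - 12*b^4 + 49*b^3 - 78*b^2 + 40*b) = (b - 4)*(b + 1)*(b^4 - 8*b^3 + 17*b^2 - 10*b) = (b - 4)*(b - 2)*(b + 1)*(b^3 - 6*b^2 + 5*b) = b*(b - 4)*(b - 2)*(b + 1)*(b^2 - 6*b + 5) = b*(b - 5)*(b - 4)*(b - 2)*(b + 1)*(b - 1)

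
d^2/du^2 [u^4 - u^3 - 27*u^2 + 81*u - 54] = 12*u^2 - 6*u - 54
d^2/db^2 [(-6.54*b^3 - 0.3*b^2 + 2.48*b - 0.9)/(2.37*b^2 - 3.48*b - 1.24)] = (1.13686837721616e-13*b^5 - 1.13686837721616e-13*b^4 - 173.932272*b^3 - 204.949548*b^2 + 27.93096*b - 49.414512)/(13.312053*b^6 - 58.640436*b^5 + 65.210076*b^4 + 19.217952*b^3 - 34.118352*b^2 - 16.052544*b - 1.906624)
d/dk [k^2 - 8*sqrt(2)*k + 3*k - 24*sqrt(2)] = 2*k - 8*sqrt(2) + 3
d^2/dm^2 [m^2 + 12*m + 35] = 2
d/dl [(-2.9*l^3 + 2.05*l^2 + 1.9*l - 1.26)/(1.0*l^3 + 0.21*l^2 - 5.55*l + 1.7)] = (-2.659*l^4 + 28.39*l^3 - 22.7865*l^2 + 7.4992*l - 3.763)/(1.0*l^6 + 0.42*l^5 - 11.0559*l^4 + 1.069*l^3 + 31.5165*l^2 - 18.87*l + 2.89)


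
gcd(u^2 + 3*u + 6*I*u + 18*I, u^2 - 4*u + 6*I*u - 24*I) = u + 6*I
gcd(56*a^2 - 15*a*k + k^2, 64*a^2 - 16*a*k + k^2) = 8*a - k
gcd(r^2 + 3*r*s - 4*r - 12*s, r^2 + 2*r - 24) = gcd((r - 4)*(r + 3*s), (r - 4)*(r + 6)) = r - 4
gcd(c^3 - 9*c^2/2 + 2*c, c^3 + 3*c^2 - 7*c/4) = c^2 - c/2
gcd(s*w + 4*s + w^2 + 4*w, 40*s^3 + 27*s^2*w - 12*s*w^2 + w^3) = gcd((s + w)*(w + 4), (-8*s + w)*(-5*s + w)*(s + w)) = s + w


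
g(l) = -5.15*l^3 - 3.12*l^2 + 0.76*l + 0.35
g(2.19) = -67.04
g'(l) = -15.45*l^2 - 6.24*l + 0.76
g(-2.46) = 56.27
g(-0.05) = 0.30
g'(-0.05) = 1.03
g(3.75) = -312.26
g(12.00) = -9339.01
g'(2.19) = -87.01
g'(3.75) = -239.91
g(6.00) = -1219.81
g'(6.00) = -592.88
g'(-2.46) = -77.39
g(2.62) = -111.70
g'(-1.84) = -40.07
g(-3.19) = 133.35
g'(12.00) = -2298.92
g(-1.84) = 20.47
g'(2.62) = -121.64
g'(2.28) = -93.78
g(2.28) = -75.18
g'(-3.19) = -136.56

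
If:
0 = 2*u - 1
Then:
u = 1/2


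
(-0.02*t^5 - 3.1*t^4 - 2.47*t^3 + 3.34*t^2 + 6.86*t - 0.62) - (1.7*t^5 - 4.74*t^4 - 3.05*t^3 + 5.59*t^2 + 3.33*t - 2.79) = -1.72*t^5 + 1.64*t^4 + 0.58*t^3 - 2.25*t^2 + 3.53*t + 2.17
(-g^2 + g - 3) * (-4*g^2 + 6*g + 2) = 4*g^4 - 10*g^3 + 16*g^2 - 16*g - 6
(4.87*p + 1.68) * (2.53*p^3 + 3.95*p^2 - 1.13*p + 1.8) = 12.3211*p^4 + 23.4869*p^3 + 1.1329*p^2 + 6.8676*p + 3.024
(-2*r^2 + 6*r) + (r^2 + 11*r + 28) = -r^2 + 17*r + 28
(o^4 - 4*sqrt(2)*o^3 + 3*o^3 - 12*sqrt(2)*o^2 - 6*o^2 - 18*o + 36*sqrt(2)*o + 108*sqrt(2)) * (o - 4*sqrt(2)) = o^5 - 8*sqrt(2)*o^4 + 3*o^4 - 24*sqrt(2)*o^3 + 26*o^3 + 78*o^2 + 60*sqrt(2)*o^2 - 288*o + 180*sqrt(2)*o - 864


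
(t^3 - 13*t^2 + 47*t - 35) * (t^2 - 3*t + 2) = t^5 - 16*t^4 + 88*t^3 - 202*t^2 + 199*t - 70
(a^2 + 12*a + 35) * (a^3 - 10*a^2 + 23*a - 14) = a^5 + 2*a^4 - 62*a^3 - 88*a^2 + 637*a - 490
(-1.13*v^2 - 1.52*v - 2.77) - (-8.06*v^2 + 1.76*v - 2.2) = 6.93*v^2 - 3.28*v - 0.57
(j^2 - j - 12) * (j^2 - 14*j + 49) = j^4 - 15*j^3 + 51*j^2 + 119*j - 588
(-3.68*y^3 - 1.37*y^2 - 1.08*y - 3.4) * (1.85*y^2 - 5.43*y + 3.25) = -6.808*y^5 + 17.4479*y^4 - 6.5189*y^3 - 4.8781*y^2 + 14.952*y - 11.05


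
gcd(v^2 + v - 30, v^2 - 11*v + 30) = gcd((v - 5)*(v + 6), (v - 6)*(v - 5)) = v - 5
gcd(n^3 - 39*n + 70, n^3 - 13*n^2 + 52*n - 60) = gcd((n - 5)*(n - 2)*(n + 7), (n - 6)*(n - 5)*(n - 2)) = n^2 - 7*n + 10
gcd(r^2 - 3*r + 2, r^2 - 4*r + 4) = r - 2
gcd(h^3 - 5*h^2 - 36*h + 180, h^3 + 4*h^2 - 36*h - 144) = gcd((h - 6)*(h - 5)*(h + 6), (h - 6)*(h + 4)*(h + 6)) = h^2 - 36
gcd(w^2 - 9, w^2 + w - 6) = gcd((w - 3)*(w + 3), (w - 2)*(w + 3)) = w + 3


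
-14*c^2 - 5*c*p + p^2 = (-7*c + p)*(2*c + p)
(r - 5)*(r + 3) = r^2 - 2*r - 15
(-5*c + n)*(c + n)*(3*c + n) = -15*c^3 - 17*c^2*n - c*n^2 + n^3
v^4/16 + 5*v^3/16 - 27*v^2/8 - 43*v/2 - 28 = (v/4 + 1/2)*(v/4 + 1)*(v - 8)*(v + 7)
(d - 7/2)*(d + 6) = d^2 + 5*d/2 - 21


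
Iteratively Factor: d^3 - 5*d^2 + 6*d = (d - 2)*(d^2 - 3*d) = (d - 3)*(d - 2)*(d)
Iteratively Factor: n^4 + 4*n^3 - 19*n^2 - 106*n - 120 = (n + 3)*(n^3 + n^2 - 22*n - 40) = (n + 2)*(n + 3)*(n^2 - n - 20) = (n + 2)*(n + 3)*(n + 4)*(n - 5)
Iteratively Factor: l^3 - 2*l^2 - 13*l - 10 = (l + 1)*(l^2 - 3*l - 10) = (l + 1)*(l + 2)*(l - 5)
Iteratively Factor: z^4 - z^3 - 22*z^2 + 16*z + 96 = (z + 4)*(z^3 - 5*z^2 - 2*z + 24) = (z - 4)*(z + 4)*(z^2 - z - 6) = (z - 4)*(z - 3)*(z + 4)*(z + 2)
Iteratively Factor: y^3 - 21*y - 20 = (y + 4)*(y^2 - 4*y - 5) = (y + 1)*(y + 4)*(y - 5)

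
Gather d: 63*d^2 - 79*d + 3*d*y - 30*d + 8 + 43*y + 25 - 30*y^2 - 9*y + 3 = 63*d^2 + d*(3*y - 109) - 30*y^2 + 34*y + 36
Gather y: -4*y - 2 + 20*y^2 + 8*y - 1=20*y^2 + 4*y - 3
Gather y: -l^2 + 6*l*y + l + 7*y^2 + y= -l^2 + l + 7*y^2 + y*(6*l + 1)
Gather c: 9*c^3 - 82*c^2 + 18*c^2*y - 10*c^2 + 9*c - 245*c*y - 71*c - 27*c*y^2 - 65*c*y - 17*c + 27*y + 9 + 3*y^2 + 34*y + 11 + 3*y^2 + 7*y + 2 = 9*c^3 + c^2*(18*y - 92) + c*(-27*y^2 - 310*y - 79) + 6*y^2 + 68*y + 22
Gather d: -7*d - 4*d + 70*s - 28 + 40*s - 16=-11*d + 110*s - 44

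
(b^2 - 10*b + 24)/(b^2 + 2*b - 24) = (b - 6)/(b + 6)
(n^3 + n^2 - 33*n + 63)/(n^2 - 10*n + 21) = (n^2 + 4*n - 21)/(n - 7)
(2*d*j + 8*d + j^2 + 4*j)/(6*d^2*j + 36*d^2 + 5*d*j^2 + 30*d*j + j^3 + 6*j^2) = (j + 4)/(3*d*j + 18*d + j^2 + 6*j)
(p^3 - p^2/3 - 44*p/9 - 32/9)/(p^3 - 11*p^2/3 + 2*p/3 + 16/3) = (p + 4/3)/(p - 2)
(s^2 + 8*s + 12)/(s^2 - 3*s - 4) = (s^2 + 8*s + 12)/(s^2 - 3*s - 4)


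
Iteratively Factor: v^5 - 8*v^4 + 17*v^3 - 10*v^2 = (v)*(v^4 - 8*v^3 + 17*v^2 - 10*v) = v*(v - 1)*(v^3 - 7*v^2 + 10*v) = v*(v - 2)*(v - 1)*(v^2 - 5*v) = v^2*(v - 2)*(v - 1)*(v - 5)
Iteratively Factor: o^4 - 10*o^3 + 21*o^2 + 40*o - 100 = (o - 5)*(o^3 - 5*o^2 - 4*o + 20) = (o - 5)*(o - 2)*(o^2 - 3*o - 10) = (o - 5)^2*(o - 2)*(o + 2)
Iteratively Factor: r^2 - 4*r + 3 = (r - 1)*(r - 3)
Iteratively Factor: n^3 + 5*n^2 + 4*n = (n + 1)*(n^2 + 4*n) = (n + 1)*(n + 4)*(n)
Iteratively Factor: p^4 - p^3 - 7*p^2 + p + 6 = (p - 3)*(p^3 + 2*p^2 - p - 2) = (p - 3)*(p - 1)*(p^2 + 3*p + 2) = (p - 3)*(p - 1)*(p + 2)*(p + 1)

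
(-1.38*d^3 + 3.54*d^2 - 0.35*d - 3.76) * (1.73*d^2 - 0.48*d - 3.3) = -2.3874*d^5 + 6.7866*d^4 + 2.2493*d^3 - 18.0188*d^2 + 2.9598*d + 12.408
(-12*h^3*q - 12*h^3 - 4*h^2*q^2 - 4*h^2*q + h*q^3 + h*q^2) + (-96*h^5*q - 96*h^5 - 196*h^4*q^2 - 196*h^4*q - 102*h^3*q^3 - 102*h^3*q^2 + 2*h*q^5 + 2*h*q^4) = -96*h^5*q - 96*h^5 - 196*h^4*q^2 - 196*h^4*q - 102*h^3*q^3 - 102*h^3*q^2 - 12*h^3*q - 12*h^3 - 4*h^2*q^2 - 4*h^2*q + 2*h*q^5 + 2*h*q^4 + h*q^3 + h*q^2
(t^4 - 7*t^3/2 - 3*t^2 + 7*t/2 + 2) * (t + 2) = t^5 - 3*t^4/2 - 10*t^3 - 5*t^2/2 + 9*t + 4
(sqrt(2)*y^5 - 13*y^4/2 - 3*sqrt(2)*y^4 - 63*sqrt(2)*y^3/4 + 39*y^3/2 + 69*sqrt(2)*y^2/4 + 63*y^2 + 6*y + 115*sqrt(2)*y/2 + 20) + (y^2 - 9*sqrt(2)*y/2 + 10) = sqrt(2)*y^5 - 13*y^4/2 - 3*sqrt(2)*y^4 - 63*sqrt(2)*y^3/4 + 39*y^3/2 + 69*sqrt(2)*y^2/4 + 64*y^2 + 6*y + 53*sqrt(2)*y + 30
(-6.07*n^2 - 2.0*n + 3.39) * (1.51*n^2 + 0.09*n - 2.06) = -9.1657*n^4 - 3.5663*n^3 + 17.4431*n^2 + 4.4251*n - 6.9834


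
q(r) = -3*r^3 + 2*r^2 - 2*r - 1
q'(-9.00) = -767.00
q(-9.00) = 2366.00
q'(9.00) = -695.00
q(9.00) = -2044.00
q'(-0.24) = -3.48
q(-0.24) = -0.36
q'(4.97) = -204.43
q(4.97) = -329.83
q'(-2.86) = -87.06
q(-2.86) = 91.26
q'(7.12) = -429.77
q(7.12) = -996.68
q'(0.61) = -2.91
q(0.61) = -2.16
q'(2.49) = -47.84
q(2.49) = -39.89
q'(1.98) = -29.36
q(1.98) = -20.41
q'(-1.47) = -27.33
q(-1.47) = 15.79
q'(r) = -9*r^2 + 4*r - 2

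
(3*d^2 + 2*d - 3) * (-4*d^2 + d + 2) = -12*d^4 - 5*d^3 + 20*d^2 + d - 6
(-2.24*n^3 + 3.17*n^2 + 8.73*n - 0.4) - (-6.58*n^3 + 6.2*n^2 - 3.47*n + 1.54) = 4.34*n^3 - 3.03*n^2 + 12.2*n - 1.94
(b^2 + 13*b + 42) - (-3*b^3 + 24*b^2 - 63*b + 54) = 3*b^3 - 23*b^2 + 76*b - 12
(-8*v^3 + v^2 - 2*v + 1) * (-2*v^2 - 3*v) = 16*v^5 + 22*v^4 + v^3 + 4*v^2 - 3*v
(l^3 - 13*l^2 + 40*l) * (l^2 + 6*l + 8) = l^5 - 7*l^4 - 30*l^3 + 136*l^2 + 320*l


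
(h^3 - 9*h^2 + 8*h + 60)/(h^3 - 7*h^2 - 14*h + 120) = (h + 2)/(h + 4)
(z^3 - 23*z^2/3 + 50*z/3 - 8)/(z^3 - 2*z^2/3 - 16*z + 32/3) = (z - 3)/(z + 4)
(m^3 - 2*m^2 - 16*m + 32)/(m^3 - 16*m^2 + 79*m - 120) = (m^3 - 2*m^2 - 16*m + 32)/(m^3 - 16*m^2 + 79*m - 120)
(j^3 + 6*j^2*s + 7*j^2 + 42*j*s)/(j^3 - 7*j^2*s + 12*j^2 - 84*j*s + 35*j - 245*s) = j*(-j - 6*s)/(-j^2 + 7*j*s - 5*j + 35*s)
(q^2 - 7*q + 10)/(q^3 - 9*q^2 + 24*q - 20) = 1/(q - 2)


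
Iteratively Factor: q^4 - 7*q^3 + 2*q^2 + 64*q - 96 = (q - 2)*(q^3 - 5*q^2 - 8*q + 48) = (q - 4)*(q - 2)*(q^2 - q - 12) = (q - 4)*(q - 2)*(q + 3)*(q - 4)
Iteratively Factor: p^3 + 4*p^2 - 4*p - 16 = (p + 4)*(p^2 - 4) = (p + 2)*(p + 4)*(p - 2)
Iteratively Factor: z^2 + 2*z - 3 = (z + 3)*(z - 1)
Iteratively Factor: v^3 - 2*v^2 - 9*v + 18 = (v - 2)*(v^2 - 9) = (v - 2)*(v + 3)*(v - 3)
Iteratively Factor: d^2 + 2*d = (d)*(d + 2)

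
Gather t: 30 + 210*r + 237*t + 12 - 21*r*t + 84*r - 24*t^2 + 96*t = 294*r - 24*t^2 + t*(333 - 21*r) + 42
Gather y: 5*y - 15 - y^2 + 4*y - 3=-y^2 + 9*y - 18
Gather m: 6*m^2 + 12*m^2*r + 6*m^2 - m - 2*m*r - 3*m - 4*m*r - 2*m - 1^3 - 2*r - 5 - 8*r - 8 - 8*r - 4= m^2*(12*r + 12) + m*(-6*r - 6) - 18*r - 18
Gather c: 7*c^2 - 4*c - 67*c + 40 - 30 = 7*c^2 - 71*c + 10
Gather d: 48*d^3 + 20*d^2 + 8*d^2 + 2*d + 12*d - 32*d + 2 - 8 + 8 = 48*d^3 + 28*d^2 - 18*d + 2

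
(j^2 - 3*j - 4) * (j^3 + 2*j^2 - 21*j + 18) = j^5 - j^4 - 31*j^3 + 73*j^2 + 30*j - 72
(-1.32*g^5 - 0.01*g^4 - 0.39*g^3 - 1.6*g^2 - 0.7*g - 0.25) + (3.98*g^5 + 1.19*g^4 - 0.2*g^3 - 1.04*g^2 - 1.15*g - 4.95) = 2.66*g^5 + 1.18*g^4 - 0.59*g^3 - 2.64*g^2 - 1.85*g - 5.2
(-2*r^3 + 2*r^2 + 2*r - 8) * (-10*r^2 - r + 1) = 20*r^5 - 18*r^4 - 24*r^3 + 80*r^2 + 10*r - 8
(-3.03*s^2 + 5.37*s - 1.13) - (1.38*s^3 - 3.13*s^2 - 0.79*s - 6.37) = -1.38*s^3 + 0.1*s^2 + 6.16*s + 5.24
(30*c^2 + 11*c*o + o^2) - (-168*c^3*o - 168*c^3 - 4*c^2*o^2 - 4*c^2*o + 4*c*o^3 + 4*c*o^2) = 168*c^3*o + 168*c^3 + 4*c^2*o^2 + 4*c^2*o + 30*c^2 - 4*c*o^3 - 4*c*o^2 + 11*c*o + o^2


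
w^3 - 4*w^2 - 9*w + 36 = (w - 4)*(w - 3)*(w + 3)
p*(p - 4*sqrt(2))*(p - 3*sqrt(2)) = p^3 - 7*sqrt(2)*p^2 + 24*p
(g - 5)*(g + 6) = g^2 + g - 30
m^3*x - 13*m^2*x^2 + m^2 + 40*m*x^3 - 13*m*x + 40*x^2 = (m - 8*x)*(m - 5*x)*(m*x + 1)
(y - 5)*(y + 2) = y^2 - 3*y - 10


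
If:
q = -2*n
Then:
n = -q/2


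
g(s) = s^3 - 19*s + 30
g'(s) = 3*s^2 - 19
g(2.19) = -1.11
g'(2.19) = -4.61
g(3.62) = 8.66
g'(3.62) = 20.31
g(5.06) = 63.41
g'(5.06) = 57.81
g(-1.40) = 53.86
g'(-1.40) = -13.12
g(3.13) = 1.19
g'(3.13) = 10.39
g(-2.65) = 61.74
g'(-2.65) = 2.07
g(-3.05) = 59.58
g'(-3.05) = 8.91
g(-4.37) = 29.58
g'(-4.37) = 38.29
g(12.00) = 1530.00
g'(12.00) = 413.00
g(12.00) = 1530.00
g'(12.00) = 413.00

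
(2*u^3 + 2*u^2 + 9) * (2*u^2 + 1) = 4*u^5 + 4*u^4 + 2*u^3 + 20*u^2 + 9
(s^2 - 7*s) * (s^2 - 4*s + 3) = s^4 - 11*s^3 + 31*s^2 - 21*s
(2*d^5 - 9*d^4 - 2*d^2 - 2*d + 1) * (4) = 8*d^5 - 36*d^4 - 8*d^2 - 8*d + 4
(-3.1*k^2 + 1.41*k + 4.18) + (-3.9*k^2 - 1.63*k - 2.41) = -7.0*k^2 - 0.22*k + 1.77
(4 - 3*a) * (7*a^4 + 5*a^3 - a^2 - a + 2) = -21*a^5 + 13*a^4 + 23*a^3 - a^2 - 10*a + 8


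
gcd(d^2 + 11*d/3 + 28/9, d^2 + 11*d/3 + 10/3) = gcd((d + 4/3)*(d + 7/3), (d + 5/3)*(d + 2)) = 1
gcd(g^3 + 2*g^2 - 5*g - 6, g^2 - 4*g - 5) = g + 1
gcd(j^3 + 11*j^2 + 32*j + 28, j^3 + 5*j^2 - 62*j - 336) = j + 7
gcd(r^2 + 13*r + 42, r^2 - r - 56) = r + 7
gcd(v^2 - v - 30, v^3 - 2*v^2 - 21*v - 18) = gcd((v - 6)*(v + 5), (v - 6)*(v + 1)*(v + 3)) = v - 6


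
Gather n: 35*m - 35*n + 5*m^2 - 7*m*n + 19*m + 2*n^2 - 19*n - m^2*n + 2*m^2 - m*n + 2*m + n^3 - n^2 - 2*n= 7*m^2 + 56*m + n^3 + n^2 + n*(-m^2 - 8*m - 56)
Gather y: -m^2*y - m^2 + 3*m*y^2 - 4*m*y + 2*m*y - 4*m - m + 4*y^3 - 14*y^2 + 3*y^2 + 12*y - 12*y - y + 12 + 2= -m^2 - 5*m + 4*y^3 + y^2*(3*m - 11) + y*(-m^2 - 2*m - 1) + 14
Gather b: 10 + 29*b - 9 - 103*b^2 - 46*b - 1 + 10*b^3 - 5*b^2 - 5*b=10*b^3 - 108*b^2 - 22*b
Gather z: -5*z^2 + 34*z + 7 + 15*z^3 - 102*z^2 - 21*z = 15*z^3 - 107*z^2 + 13*z + 7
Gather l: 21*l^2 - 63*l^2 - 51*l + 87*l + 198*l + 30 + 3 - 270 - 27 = -42*l^2 + 234*l - 264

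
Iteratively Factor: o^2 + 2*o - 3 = (o - 1)*(o + 3)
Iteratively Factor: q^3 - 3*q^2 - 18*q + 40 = (q + 4)*(q^2 - 7*q + 10) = (q - 2)*(q + 4)*(q - 5)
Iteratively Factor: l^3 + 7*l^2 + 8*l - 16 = (l - 1)*(l^2 + 8*l + 16) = (l - 1)*(l + 4)*(l + 4)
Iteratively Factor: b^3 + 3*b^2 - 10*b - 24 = (b + 2)*(b^2 + b - 12) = (b + 2)*(b + 4)*(b - 3)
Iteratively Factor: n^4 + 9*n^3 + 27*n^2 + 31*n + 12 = (n + 1)*(n^3 + 8*n^2 + 19*n + 12) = (n + 1)*(n + 4)*(n^2 + 4*n + 3) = (n + 1)^2*(n + 4)*(n + 3)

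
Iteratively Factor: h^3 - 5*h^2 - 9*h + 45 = (h - 3)*(h^2 - 2*h - 15) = (h - 3)*(h + 3)*(h - 5)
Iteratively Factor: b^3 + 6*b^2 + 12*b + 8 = (b + 2)*(b^2 + 4*b + 4) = (b + 2)^2*(b + 2)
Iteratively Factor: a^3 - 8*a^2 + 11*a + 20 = (a - 4)*(a^2 - 4*a - 5) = (a - 5)*(a - 4)*(a + 1)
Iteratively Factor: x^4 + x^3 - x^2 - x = (x - 1)*(x^3 + 2*x^2 + x) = (x - 1)*(x + 1)*(x^2 + x) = x*(x - 1)*(x + 1)*(x + 1)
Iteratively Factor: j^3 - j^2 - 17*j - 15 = (j + 1)*(j^2 - 2*j - 15) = (j + 1)*(j + 3)*(j - 5)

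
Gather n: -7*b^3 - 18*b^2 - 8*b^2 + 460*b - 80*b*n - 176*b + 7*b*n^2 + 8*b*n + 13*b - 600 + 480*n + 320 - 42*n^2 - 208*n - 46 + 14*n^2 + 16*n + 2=-7*b^3 - 26*b^2 + 297*b + n^2*(7*b - 28) + n*(288 - 72*b) - 324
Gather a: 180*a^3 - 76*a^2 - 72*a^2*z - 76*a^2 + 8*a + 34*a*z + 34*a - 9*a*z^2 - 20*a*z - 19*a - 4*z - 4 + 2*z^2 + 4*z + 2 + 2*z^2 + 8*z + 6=180*a^3 + a^2*(-72*z - 152) + a*(-9*z^2 + 14*z + 23) + 4*z^2 + 8*z + 4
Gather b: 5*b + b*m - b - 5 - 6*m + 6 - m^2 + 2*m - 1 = b*(m + 4) - m^2 - 4*m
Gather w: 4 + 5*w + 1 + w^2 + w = w^2 + 6*w + 5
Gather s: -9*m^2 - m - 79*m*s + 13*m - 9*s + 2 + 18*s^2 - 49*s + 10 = -9*m^2 + 12*m + 18*s^2 + s*(-79*m - 58) + 12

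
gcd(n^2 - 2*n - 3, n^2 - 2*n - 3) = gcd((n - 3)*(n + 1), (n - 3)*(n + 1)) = n^2 - 2*n - 3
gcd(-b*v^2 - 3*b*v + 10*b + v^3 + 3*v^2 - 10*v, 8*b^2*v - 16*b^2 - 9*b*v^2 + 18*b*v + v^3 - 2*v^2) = -b*v + 2*b + v^2 - 2*v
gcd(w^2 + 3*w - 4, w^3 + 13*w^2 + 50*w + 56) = w + 4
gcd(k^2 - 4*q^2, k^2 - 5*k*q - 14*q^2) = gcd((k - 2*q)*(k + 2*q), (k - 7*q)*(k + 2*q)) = k + 2*q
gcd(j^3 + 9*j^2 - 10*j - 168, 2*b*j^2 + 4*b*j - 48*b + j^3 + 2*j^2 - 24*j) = j^2 + 2*j - 24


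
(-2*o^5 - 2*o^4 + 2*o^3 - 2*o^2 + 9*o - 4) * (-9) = 18*o^5 + 18*o^4 - 18*o^3 + 18*o^2 - 81*o + 36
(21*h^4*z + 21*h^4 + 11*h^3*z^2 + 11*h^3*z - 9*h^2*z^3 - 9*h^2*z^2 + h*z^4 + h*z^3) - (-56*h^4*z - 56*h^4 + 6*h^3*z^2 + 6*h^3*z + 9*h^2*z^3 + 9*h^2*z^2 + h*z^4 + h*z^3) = 77*h^4*z + 77*h^4 + 5*h^3*z^2 + 5*h^3*z - 18*h^2*z^3 - 18*h^2*z^2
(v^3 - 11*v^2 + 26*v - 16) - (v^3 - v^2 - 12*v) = -10*v^2 + 38*v - 16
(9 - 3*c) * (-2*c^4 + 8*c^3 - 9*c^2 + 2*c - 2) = 6*c^5 - 42*c^4 + 99*c^3 - 87*c^2 + 24*c - 18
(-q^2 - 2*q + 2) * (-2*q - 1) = 2*q^3 + 5*q^2 - 2*q - 2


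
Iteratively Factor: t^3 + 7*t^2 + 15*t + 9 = (t + 3)*(t^2 + 4*t + 3) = (t + 3)^2*(t + 1)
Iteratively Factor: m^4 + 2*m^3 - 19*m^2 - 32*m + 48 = (m - 1)*(m^3 + 3*m^2 - 16*m - 48) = (m - 4)*(m - 1)*(m^2 + 7*m + 12) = (m - 4)*(m - 1)*(m + 4)*(m + 3)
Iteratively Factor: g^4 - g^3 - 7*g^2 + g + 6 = (g - 3)*(g^3 + 2*g^2 - g - 2) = (g - 3)*(g + 2)*(g^2 - 1) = (g - 3)*(g - 1)*(g + 2)*(g + 1)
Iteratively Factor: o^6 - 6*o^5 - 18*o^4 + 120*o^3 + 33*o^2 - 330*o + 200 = (o - 5)*(o^5 - o^4 - 23*o^3 + 5*o^2 + 58*o - 40) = (o - 5)*(o + 4)*(o^4 - 5*o^3 - 3*o^2 + 17*o - 10) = (o - 5)^2*(o + 4)*(o^3 - 3*o + 2) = (o - 5)^2*(o - 1)*(o + 4)*(o^2 + o - 2) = (o - 5)^2*(o - 1)^2*(o + 4)*(o + 2)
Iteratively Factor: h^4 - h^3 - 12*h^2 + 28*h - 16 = (h - 2)*(h^3 + h^2 - 10*h + 8) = (h - 2)^2*(h^2 + 3*h - 4) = (h - 2)^2*(h + 4)*(h - 1)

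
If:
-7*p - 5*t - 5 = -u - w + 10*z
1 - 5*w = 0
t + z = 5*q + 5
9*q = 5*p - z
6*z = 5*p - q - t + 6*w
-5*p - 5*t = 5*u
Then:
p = -556/405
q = -737/1215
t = 4097/1215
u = -2429/1215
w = 1/5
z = -569/405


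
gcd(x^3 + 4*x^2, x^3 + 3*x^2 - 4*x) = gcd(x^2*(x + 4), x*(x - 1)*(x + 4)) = x^2 + 4*x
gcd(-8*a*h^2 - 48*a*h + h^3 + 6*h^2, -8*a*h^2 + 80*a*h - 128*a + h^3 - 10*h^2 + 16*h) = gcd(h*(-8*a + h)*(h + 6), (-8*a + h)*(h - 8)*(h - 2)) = 8*a - h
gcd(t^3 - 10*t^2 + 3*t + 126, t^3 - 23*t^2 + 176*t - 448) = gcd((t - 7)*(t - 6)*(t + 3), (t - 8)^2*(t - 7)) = t - 7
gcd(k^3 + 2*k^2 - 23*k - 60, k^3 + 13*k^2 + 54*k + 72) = k^2 + 7*k + 12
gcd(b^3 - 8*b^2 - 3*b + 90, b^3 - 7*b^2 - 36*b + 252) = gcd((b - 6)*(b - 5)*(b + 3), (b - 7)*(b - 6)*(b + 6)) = b - 6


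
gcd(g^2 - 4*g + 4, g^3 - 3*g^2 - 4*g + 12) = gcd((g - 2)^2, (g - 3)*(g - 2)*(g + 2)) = g - 2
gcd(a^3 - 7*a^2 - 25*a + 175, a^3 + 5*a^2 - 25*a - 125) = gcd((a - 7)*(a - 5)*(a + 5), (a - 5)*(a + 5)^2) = a^2 - 25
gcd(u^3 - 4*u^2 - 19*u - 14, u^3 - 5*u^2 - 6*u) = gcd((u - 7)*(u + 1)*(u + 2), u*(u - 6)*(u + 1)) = u + 1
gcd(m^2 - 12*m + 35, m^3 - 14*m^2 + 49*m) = m - 7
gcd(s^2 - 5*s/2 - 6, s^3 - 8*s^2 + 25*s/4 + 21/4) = 1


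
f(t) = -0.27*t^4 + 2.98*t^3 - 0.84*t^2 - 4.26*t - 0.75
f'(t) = -1.08*t^3 + 8.94*t^2 - 1.68*t - 4.26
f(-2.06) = -26.45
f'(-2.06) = 46.58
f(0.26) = -1.86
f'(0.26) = -4.11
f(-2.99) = -96.76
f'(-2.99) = 109.56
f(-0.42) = 0.66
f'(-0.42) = -1.90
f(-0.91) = 0.00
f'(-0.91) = 5.49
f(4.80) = 145.69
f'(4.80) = 74.21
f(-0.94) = -0.17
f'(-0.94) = 6.12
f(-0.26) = 0.25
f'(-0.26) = -3.20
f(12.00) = -622.11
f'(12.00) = -603.30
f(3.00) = 37.50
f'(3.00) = 42.00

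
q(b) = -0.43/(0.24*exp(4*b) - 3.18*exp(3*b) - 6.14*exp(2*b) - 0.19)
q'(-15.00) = 0.00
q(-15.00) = 2.26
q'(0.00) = -0.10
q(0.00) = 0.05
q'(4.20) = 0.00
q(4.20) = -0.00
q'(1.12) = -0.01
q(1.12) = 0.00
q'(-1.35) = -0.98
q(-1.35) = 0.65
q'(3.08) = 0.00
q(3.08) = -0.00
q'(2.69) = 0.14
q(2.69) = 0.00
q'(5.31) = 0.00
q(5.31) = -0.00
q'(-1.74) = -1.18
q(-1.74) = 1.09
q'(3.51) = 0.00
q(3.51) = -0.00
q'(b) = -0.43*(-0.96*exp(4*b) + 9.54*exp(3*b) + 12.28*exp(2*b))/(0.24*exp(4*b) - 3.18*exp(3*b) - 6.14*exp(2*b) - 0.19)^2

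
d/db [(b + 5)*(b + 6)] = 2*b + 11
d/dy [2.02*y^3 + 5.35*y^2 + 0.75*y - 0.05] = 6.06*y^2 + 10.7*y + 0.75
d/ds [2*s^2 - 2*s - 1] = 4*s - 2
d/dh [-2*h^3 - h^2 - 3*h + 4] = -6*h^2 - 2*h - 3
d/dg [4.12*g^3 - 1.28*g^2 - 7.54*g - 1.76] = 12.36*g^2 - 2.56*g - 7.54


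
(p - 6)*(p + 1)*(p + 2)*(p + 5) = p^4 + 2*p^3 - 31*p^2 - 92*p - 60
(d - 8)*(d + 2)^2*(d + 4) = d^4 - 44*d^2 - 144*d - 128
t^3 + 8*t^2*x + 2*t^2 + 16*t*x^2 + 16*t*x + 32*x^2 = (t + 2)*(t + 4*x)^2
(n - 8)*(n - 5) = n^2 - 13*n + 40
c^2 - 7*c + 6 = (c - 6)*(c - 1)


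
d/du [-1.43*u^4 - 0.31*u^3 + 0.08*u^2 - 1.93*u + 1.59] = -5.72*u^3 - 0.93*u^2 + 0.16*u - 1.93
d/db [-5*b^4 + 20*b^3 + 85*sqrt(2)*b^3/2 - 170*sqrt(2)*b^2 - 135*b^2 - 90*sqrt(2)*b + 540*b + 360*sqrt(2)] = -20*b^3 + 60*b^2 + 255*sqrt(2)*b^2/2 - 340*sqrt(2)*b - 270*b - 90*sqrt(2) + 540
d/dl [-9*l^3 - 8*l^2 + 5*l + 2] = -27*l^2 - 16*l + 5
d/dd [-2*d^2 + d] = 1 - 4*d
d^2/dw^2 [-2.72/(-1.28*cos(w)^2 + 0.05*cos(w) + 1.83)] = (17.825792*(1 - cos(w)^2)^2 - 0.52224*cos(w)^3 + 34.405008*cos(w)^2 + 0.7956*cos(w) - 30.582048)/(-1.28*cos(w)^2 + 0.05*cos(w) + 1.83)^3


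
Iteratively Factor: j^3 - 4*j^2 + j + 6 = (j - 3)*(j^2 - j - 2) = (j - 3)*(j - 2)*(j + 1)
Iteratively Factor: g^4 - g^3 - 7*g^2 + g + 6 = (g - 1)*(g^3 - 7*g - 6) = (g - 1)*(g + 1)*(g^2 - g - 6) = (g - 1)*(g + 1)*(g + 2)*(g - 3)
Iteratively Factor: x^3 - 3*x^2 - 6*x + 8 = (x + 2)*(x^2 - 5*x + 4) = (x - 4)*(x + 2)*(x - 1)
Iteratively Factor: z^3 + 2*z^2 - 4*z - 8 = (z + 2)*(z^2 - 4) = (z - 2)*(z + 2)*(z + 2)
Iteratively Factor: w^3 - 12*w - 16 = (w + 2)*(w^2 - 2*w - 8) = (w - 4)*(w + 2)*(w + 2)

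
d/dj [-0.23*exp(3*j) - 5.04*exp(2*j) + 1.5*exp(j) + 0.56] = (-0.69*exp(2*j) - 10.08*exp(j) + 1.5)*exp(j)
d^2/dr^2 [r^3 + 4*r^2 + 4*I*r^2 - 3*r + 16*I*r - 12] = 6*r + 8 + 8*I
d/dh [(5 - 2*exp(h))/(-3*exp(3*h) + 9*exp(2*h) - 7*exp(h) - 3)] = (-12*exp(3*h) + 63*exp(2*h) - 90*exp(h) + 41)*exp(h)/(9*exp(6*h) - 54*exp(5*h) + 123*exp(4*h) - 108*exp(3*h) - 5*exp(2*h) + 42*exp(h) + 9)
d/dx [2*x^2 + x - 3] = 4*x + 1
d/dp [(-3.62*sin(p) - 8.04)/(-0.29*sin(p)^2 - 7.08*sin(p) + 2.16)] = (-4.6632*sin(p) + 0.5249*cos(2*p) - 65.2673)*cos(p)/(0.29*sin(p)^2 + 7.08*sin(p) - 2.16)^2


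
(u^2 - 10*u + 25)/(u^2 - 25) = (u - 5)/(u + 5)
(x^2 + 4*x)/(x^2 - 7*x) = (x + 4)/(x - 7)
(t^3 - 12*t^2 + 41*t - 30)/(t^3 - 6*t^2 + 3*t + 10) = (t^2 - 7*t + 6)/(t^2 - t - 2)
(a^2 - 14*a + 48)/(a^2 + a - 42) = (a - 8)/(a + 7)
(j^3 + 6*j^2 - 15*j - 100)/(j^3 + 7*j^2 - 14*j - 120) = (j + 5)/(j + 6)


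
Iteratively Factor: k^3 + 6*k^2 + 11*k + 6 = (k + 3)*(k^2 + 3*k + 2) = (k + 1)*(k + 3)*(k + 2)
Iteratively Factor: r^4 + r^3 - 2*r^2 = (r)*(r^3 + r^2 - 2*r) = r^2*(r^2 + r - 2) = r^2*(r + 2)*(r - 1)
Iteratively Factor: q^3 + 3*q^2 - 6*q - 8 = (q + 1)*(q^2 + 2*q - 8) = (q + 1)*(q + 4)*(q - 2)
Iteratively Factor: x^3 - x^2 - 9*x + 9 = (x - 3)*(x^2 + 2*x - 3) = (x - 3)*(x + 3)*(x - 1)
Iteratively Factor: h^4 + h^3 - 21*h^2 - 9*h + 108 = (h - 3)*(h^3 + 4*h^2 - 9*h - 36) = (h - 3)*(h + 4)*(h^2 - 9) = (h - 3)^2*(h + 4)*(h + 3)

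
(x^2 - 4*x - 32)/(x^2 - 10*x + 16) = (x + 4)/(x - 2)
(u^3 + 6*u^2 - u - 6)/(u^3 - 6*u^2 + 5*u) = (u^2 + 7*u + 6)/(u*(u - 5))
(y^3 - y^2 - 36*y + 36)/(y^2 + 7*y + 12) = (y^3 - y^2 - 36*y + 36)/(y^2 + 7*y + 12)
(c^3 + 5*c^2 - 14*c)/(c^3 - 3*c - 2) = c*(c + 7)/(c^2 + 2*c + 1)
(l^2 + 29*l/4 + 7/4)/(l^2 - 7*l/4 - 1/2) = (l + 7)/(l - 2)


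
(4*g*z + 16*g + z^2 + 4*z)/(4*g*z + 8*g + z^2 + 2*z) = (z + 4)/(z + 2)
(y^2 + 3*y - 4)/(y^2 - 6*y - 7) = (-y^2 - 3*y + 4)/(-y^2 + 6*y + 7)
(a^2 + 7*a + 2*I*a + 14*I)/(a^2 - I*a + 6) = (a + 7)/(a - 3*I)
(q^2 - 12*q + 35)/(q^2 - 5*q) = (q - 7)/q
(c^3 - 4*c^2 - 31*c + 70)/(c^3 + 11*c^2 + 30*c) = (c^2 - 9*c + 14)/(c*(c + 6))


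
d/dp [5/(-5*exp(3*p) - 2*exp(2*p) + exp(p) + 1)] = (75*exp(2*p) + 20*exp(p) - 5)*exp(p)/(5*exp(3*p) + 2*exp(2*p) - exp(p) - 1)^2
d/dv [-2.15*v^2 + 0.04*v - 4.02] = 0.04 - 4.3*v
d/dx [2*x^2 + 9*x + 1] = 4*x + 9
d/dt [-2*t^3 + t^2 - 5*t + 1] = -6*t^2 + 2*t - 5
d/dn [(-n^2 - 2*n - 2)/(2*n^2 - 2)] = (n^2 + 3*n + 1)/(n^4 - 2*n^2 + 1)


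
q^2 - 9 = (q - 3)*(q + 3)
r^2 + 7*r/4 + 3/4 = (r + 3/4)*(r + 1)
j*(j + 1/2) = j^2 + j/2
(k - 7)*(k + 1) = k^2 - 6*k - 7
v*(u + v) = u*v + v^2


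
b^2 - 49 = (b - 7)*(b + 7)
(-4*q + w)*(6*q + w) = -24*q^2 + 2*q*w + w^2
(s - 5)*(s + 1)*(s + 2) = s^3 - 2*s^2 - 13*s - 10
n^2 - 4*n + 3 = (n - 3)*(n - 1)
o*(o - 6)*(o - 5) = o^3 - 11*o^2 + 30*o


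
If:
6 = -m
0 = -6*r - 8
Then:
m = -6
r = -4/3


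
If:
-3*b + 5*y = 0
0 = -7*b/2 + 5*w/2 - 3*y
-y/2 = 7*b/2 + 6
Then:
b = -30/19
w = -318/95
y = -18/19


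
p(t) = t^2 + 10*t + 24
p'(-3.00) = 4.00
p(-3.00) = 3.00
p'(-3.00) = 4.00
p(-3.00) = 3.00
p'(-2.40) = 5.20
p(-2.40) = 5.76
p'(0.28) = 10.56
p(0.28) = 26.88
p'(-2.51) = 4.98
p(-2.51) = 5.20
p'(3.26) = 16.52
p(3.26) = 67.23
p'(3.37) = 16.74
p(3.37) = 69.06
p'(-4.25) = 1.50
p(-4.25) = -0.44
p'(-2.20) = 5.60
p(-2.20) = 6.84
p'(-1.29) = 7.42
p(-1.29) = 12.76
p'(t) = 2*t + 10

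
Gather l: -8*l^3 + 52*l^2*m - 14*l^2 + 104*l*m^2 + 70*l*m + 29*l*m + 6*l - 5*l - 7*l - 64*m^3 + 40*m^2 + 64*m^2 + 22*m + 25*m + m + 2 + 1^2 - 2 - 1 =-8*l^3 + l^2*(52*m - 14) + l*(104*m^2 + 99*m - 6) - 64*m^3 + 104*m^2 + 48*m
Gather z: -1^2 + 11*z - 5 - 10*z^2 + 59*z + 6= -10*z^2 + 70*z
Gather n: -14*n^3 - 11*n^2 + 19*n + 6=-14*n^3 - 11*n^2 + 19*n + 6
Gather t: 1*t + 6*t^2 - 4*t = 6*t^2 - 3*t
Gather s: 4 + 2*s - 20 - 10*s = -8*s - 16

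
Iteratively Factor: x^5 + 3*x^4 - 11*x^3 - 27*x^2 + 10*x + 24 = (x + 2)*(x^4 + x^3 - 13*x^2 - x + 12) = (x - 3)*(x + 2)*(x^3 + 4*x^2 - x - 4) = (x - 3)*(x - 1)*(x + 2)*(x^2 + 5*x + 4) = (x - 3)*(x - 1)*(x + 1)*(x + 2)*(x + 4)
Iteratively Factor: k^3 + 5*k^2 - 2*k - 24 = (k + 3)*(k^2 + 2*k - 8) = (k - 2)*(k + 3)*(k + 4)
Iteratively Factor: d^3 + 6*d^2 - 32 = (d + 4)*(d^2 + 2*d - 8) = (d + 4)^2*(d - 2)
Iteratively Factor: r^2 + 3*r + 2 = (r + 2)*(r + 1)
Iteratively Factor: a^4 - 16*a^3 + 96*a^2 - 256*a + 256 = (a - 4)*(a^3 - 12*a^2 + 48*a - 64) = (a - 4)^2*(a^2 - 8*a + 16) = (a - 4)^3*(a - 4)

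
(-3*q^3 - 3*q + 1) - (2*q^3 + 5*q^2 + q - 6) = -5*q^3 - 5*q^2 - 4*q + 7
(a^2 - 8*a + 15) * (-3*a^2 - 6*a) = -3*a^4 + 18*a^3 + 3*a^2 - 90*a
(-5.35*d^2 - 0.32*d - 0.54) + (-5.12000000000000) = -5.35*d^2 - 0.32*d - 5.66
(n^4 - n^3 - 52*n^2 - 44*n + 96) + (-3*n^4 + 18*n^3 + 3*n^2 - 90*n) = -2*n^4 + 17*n^3 - 49*n^2 - 134*n + 96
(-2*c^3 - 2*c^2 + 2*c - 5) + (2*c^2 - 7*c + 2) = -2*c^3 - 5*c - 3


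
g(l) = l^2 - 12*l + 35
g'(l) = 2*l - 12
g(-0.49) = 41.12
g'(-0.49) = -12.98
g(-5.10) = 122.21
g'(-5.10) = -22.20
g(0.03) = 34.64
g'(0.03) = -11.94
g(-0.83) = 45.65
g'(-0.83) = -13.66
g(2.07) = 14.44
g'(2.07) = -7.86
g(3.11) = 7.35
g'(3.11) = -5.78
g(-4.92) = 118.25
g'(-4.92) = -21.84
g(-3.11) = 81.99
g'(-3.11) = -18.22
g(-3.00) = 80.00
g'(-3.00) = -18.00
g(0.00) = 35.00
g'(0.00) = -12.00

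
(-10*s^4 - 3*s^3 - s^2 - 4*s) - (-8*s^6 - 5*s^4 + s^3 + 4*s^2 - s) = 8*s^6 - 5*s^4 - 4*s^3 - 5*s^2 - 3*s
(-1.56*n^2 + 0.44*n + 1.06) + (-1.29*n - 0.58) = -1.56*n^2 - 0.85*n + 0.48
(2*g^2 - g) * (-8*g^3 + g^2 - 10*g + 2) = -16*g^5 + 10*g^4 - 21*g^3 + 14*g^2 - 2*g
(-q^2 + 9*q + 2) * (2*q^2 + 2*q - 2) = -2*q^4 + 16*q^3 + 24*q^2 - 14*q - 4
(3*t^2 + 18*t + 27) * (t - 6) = 3*t^3 - 81*t - 162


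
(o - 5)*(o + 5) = o^2 - 25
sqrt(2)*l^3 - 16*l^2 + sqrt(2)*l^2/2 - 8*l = l*(l - 8*sqrt(2))*(sqrt(2)*l + sqrt(2)/2)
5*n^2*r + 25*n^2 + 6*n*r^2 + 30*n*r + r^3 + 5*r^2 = (n + r)*(5*n + r)*(r + 5)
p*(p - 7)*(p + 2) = p^3 - 5*p^2 - 14*p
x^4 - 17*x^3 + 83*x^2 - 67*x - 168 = (x - 8)*(x - 7)*(x - 3)*(x + 1)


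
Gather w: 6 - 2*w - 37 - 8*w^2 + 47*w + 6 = -8*w^2 + 45*w - 25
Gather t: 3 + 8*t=8*t + 3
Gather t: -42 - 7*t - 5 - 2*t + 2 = -9*t - 45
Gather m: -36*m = -36*m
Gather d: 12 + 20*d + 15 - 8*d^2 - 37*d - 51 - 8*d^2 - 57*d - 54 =-16*d^2 - 74*d - 78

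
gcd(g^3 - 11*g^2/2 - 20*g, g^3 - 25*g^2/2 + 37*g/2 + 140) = g^2 - 11*g/2 - 20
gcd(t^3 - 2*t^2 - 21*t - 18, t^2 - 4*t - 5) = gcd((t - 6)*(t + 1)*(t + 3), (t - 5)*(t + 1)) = t + 1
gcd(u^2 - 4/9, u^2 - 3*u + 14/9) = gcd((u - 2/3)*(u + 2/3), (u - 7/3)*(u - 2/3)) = u - 2/3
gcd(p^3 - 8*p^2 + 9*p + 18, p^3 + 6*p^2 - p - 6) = p + 1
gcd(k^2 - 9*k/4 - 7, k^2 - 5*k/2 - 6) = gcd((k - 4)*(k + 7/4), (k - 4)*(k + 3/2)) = k - 4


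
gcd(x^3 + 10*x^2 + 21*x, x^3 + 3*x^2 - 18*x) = x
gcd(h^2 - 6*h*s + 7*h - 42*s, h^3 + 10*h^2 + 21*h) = h + 7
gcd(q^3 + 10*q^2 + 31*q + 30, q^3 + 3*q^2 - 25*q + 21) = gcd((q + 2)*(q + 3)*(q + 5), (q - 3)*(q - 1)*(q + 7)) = 1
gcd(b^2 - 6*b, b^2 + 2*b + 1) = 1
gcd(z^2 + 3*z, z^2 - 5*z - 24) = z + 3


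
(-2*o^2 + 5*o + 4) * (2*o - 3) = -4*o^3 + 16*o^2 - 7*o - 12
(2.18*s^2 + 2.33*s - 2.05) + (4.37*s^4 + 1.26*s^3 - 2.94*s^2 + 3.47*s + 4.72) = 4.37*s^4 + 1.26*s^3 - 0.76*s^2 + 5.8*s + 2.67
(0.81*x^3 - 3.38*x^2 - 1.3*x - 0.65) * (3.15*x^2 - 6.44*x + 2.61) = 2.5515*x^5 - 15.8634*x^4 + 19.7863*x^3 - 2.4973*x^2 + 0.793000000000001*x - 1.6965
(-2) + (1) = -1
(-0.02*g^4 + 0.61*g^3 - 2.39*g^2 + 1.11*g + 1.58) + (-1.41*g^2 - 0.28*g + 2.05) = -0.02*g^4 + 0.61*g^3 - 3.8*g^2 + 0.83*g + 3.63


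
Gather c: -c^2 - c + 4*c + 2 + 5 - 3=-c^2 + 3*c + 4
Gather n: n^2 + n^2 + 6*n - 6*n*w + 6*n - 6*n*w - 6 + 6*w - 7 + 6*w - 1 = 2*n^2 + n*(12 - 12*w) + 12*w - 14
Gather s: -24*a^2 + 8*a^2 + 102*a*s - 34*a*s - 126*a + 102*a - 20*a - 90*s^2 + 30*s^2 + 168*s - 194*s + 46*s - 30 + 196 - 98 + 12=-16*a^2 - 44*a - 60*s^2 + s*(68*a + 20) + 80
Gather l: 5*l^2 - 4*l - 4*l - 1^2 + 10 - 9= 5*l^2 - 8*l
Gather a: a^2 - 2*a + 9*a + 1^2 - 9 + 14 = a^2 + 7*a + 6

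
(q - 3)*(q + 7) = q^2 + 4*q - 21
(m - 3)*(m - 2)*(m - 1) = m^3 - 6*m^2 + 11*m - 6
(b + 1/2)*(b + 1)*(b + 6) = b^3 + 15*b^2/2 + 19*b/2 + 3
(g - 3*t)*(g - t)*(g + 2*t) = g^3 - 2*g^2*t - 5*g*t^2 + 6*t^3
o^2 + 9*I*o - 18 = (o + 3*I)*(o + 6*I)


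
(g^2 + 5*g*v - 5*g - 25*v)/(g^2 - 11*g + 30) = (g + 5*v)/(g - 6)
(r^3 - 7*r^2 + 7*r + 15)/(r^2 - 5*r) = r - 2 - 3/r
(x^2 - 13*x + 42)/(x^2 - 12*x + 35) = (x - 6)/(x - 5)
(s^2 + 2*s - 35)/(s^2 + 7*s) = (s - 5)/s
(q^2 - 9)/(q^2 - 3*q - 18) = (q - 3)/(q - 6)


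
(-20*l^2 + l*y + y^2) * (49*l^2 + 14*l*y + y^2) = -980*l^4 - 231*l^3*y + 43*l^2*y^2 + 15*l*y^3 + y^4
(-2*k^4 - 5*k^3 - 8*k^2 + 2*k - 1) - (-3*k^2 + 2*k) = -2*k^4 - 5*k^3 - 5*k^2 - 1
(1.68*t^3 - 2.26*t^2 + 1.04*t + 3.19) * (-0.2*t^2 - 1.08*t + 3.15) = -0.336*t^5 - 1.3624*t^4 + 7.5248*t^3 - 8.8802*t^2 - 0.1692*t + 10.0485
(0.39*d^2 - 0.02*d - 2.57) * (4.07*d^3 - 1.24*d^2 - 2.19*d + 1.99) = 1.5873*d^5 - 0.565*d^4 - 11.2892*d^3 + 4.0067*d^2 + 5.5885*d - 5.1143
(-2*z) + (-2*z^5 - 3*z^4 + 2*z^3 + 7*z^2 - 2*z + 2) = -2*z^5 - 3*z^4 + 2*z^3 + 7*z^2 - 4*z + 2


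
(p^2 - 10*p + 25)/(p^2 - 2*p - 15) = (p - 5)/(p + 3)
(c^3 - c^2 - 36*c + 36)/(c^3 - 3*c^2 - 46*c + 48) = (c - 6)/(c - 8)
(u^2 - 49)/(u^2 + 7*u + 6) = (u^2 - 49)/(u^2 + 7*u + 6)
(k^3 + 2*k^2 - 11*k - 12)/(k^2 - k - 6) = (k^2 + 5*k + 4)/(k + 2)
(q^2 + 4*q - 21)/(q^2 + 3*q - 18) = (q + 7)/(q + 6)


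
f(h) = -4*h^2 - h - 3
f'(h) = -8*h - 1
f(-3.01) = -36.23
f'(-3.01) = 23.08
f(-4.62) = -83.76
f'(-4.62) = 35.96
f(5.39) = -124.60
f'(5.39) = -44.12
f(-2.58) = -27.05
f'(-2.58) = 19.64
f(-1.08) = -6.59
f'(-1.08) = 7.64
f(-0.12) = -2.94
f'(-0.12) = -0.04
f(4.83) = -101.15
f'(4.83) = -39.64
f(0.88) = -6.98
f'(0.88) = -8.04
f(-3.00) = -36.00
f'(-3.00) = 23.00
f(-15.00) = -888.00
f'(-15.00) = 119.00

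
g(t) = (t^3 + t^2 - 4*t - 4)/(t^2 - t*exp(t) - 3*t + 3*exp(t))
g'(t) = (3*t^2 + 2*t - 4)/(t^2 - t*exp(t) - 3*t + 3*exp(t)) + (t^3 + t^2 - 4*t - 4)*(t*exp(t) - 2*t - 2*exp(t) + 3)/(t^2 - t*exp(t) - 3*t + 3*exp(t))^2 = ((3*t^2 + 2*t - 4)*(t^2 - t*exp(t) - 3*t + 3*exp(t)) + (t^3 + t^2 - 4*t - 4)*(t*exp(t) - 2*t - 2*exp(t) + 3))/(t^2 - t*exp(t) - 3*t + 3*exp(t))^2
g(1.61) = -0.78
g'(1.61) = 1.84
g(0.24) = -1.72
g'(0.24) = -1.35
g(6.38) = -0.14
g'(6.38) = 0.11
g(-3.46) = -0.87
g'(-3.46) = 0.73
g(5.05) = -0.42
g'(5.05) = 0.37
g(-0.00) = -1.33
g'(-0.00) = -1.78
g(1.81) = -0.40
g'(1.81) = 1.98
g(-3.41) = -0.83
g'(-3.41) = 0.73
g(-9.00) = -5.70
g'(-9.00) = 0.94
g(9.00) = -0.02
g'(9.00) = 0.01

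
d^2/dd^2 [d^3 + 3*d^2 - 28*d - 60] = 6*d + 6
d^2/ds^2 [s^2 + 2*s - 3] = 2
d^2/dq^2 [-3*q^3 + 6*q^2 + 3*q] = 12 - 18*q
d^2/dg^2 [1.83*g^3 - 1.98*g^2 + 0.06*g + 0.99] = 10.98*g - 3.96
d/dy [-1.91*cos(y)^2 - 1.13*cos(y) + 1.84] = (3.82*cos(y) + 1.13)*sin(y)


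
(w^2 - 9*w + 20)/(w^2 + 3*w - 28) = (w - 5)/(w + 7)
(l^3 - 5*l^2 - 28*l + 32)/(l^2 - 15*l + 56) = (l^2 + 3*l - 4)/(l - 7)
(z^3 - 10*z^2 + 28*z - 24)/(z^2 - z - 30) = (z^2 - 4*z + 4)/(z + 5)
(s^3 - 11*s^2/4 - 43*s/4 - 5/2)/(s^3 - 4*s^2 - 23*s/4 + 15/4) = (4*s^2 + 9*s + 2)/(4*s^2 + 4*s - 3)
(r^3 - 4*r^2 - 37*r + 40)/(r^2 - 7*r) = (r^3 - 4*r^2 - 37*r + 40)/(r*(r - 7))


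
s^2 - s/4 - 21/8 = (s - 7/4)*(s + 3/2)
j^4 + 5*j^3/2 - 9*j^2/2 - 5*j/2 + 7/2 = (j - 1)^2*(j + 1)*(j + 7/2)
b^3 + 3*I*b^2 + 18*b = b*(b - 3*I)*(b + 6*I)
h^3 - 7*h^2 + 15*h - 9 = (h - 3)^2*(h - 1)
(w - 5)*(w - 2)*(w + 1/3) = w^3 - 20*w^2/3 + 23*w/3 + 10/3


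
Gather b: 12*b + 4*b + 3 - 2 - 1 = 16*b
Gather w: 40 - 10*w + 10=50 - 10*w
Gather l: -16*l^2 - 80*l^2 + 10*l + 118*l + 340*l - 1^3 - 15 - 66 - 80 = -96*l^2 + 468*l - 162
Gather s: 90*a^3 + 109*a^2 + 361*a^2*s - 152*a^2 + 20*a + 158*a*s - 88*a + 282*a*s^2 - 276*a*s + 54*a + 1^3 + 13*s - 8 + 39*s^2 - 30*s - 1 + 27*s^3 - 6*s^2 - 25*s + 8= 90*a^3 - 43*a^2 - 14*a + 27*s^3 + s^2*(282*a + 33) + s*(361*a^2 - 118*a - 42)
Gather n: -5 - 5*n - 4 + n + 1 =-4*n - 8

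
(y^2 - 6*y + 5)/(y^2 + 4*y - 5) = (y - 5)/(y + 5)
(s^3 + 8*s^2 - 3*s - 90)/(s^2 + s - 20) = (s^2 + 3*s - 18)/(s - 4)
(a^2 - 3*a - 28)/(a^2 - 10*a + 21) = (a + 4)/(a - 3)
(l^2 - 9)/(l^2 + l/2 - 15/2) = 2*(l - 3)/(2*l - 5)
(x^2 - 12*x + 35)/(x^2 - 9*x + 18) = (x^2 - 12*x + 35)/(x^2 - 9*x + 18)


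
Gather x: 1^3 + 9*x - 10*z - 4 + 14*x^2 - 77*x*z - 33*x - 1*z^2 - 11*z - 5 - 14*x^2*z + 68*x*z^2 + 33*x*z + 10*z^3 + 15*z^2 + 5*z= x^2*(14 - 14*z) + x*(68*z^2 - 44*z - 24) + 10*z^3 + 14*z^2 - 16*z - 8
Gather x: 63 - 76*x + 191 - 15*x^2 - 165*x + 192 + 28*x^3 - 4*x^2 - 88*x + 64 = 28*x^3 - 19*x^2 - 329*x + 510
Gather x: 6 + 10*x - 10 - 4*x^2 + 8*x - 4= -4*x^2 + 18*x - 8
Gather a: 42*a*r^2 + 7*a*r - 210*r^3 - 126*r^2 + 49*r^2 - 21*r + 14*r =a*(42*r^2 + 7*r) - 210*r^3 - 77*r^2 - 7*r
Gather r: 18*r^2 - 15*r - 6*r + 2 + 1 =18*r^2 - 21*r + 3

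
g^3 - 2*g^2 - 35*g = g*(g - 7)*(g + 5)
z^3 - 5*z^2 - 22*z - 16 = (z - 8)*(z + 1)*(z + 2)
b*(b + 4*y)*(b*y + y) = b^3*y + 4*b^2*y^2 + b^2*y + 4*b*y^2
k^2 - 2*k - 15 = (k - 5)*(k + 3)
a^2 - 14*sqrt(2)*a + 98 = (a - 7*sqrt(2))^2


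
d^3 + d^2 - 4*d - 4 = (d - 2)*(d + 1)*(d + 2)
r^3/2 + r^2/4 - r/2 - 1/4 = (r/2 + 1/4)*(r - 1)*(r + 1)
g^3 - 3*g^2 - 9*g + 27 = (g - 3)^2*(g + 3)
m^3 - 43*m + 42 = (m - 6)*(m - 1)*(m + 7)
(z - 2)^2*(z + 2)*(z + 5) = z^4 + 3*z^3 - 14*z^2 - 12*z + 40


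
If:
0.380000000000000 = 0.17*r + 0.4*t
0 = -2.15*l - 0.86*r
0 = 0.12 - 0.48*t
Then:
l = -0.66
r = 1.65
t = 0.25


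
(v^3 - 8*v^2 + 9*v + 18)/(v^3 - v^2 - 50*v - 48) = (v^2 - 9*v + 18)/(v^2 - 2*v - 48)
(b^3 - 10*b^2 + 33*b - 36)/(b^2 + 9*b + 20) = (b^3 - 10*b^2 + 33*b - 36)/(b^2 + 9*b + 20)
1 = 1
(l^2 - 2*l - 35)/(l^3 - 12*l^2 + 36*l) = (l^2 - 2*l - 35)/(l*(l^2 - 12*l + 36))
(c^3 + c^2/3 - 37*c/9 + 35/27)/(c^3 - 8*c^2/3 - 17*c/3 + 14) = (c^2 - 2*c + 5/9)/(c^2 - 5*c + 6)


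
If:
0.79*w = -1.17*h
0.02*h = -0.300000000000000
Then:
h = -15.00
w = 22.22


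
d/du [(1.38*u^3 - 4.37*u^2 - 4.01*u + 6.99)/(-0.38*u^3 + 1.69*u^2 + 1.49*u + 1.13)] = (2.22044604925031e-16*u^5 + 0.671599999999998*u^4 + 1.0648*u^3 + 12.9124*u^2 - 33.5024*u - 14.9464)/(0.1444*u^6 - 1.2844*u^5 + 1.7237*u^4 + 4.1774*u^3 + 6.0395*u^2 + 3.3674*u + 1.2769)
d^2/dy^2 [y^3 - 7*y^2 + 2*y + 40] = 6*y - 14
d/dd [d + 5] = 1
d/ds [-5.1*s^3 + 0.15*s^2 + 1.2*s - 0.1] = -15.3*s^2 + 0.3*s + 1.2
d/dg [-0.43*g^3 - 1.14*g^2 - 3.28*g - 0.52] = -1.29*g^2 - 2.28*g - 3.28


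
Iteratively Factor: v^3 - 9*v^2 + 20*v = (v - 5)*(v^2 - 4*v) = v*(v - 5)*(v - 4)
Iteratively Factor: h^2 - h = (h - 1)*(h)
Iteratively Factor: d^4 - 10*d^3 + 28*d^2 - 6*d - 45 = (d - 3)*(d^3 - 7*d^2 + 7*d + 15) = (d - 3)*(d + 1)*(d^2 - 8*d + 15) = (d - 3)^2*(d + 1)*(d - 5)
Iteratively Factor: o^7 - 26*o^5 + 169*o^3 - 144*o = (o)*(o^6 - 26*o^4 + 169*o^2 - 144) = o*(o - 4)*(o^5 + 4*o^4 - 10*o^3 - 40*o^2 + 9*o + 36) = o*(o - 4)*(o - 3)*(o^4 + 7*o^3 + 11*o^2 - 7*o - 12) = o*(o - 4)*(o - 3)*(o - 1)*(o^3 + 8*o^2 + 19*o + 12) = o*(o - 4)*(o - 3)*(o - 1)*(o + 3)*(o^2 + 5*o + 4) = o*(o - 4)*(o - 3)*(o - 1)*(o + 3)*(o + 4)*(o + 1)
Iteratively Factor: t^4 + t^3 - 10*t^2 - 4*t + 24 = (t - 2)*(t^3 + 3*t^2 - 4*t - 12) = (t - 2)^2*(t^2 + 5*t + 6) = (t - 2)^2*(t + 3)*(t + 2)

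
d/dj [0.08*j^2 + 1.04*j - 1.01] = 0.16*j + 1.04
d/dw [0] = 0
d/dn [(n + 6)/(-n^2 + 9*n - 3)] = (-n^2 + 9*n + (n + 6)*(2*n - 9) - 3)/(n^2 - 9*n + 3)^2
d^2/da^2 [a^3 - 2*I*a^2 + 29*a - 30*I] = 6*a - 4*I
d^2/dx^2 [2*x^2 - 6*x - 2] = 4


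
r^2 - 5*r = r*(r - 5)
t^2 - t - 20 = (t - 5)*(t + 4)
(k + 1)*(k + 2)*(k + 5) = k^3 + 8*k^2 + 17*k + 10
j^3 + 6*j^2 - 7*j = j*(j - 1)*(j + 7)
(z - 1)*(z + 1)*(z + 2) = z^3 + 2*z^2 - z - 2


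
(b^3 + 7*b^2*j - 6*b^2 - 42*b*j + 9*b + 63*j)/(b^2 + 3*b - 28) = (b^3 + 7*b^2*j - 6*b^2 - 42*b*j + 9*b + 63*j)/(b^2 + 3*b - 28)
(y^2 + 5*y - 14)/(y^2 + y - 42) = (y - 2)/(y - 6)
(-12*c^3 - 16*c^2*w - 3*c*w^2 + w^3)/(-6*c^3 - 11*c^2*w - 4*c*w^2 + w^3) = (2*c + w)/(c + w)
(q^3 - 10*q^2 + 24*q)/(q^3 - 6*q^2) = (q - 4)/q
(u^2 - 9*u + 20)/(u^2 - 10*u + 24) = (u - 5)/(u - 6)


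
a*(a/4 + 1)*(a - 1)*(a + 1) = a^4/4 + a^3 - a^2/4 - a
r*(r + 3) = r^2 + 3*r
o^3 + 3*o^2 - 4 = (o - 1)*(o + 2)^2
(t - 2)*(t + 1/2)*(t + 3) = t^3 + 3*t^2/2 - 11*t/2 - 3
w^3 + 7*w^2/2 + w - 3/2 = (w - 1/2)*(w + 1)*(w + 3)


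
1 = 1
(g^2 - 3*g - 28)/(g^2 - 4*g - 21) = (g + 4)/(g + 3)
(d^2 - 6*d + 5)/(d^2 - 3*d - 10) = (d - 1)/(d + 2)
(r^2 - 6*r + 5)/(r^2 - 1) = (r - 5)/(r + 1)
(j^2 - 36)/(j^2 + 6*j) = (j - 6)/j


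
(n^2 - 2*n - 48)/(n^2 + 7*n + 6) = (n - 8)/(n + 1)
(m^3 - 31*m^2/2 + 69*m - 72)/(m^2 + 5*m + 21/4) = 2*(2*m^3 - 31*m^2 + 138*m - 144)/(4*m^2 + 20*m + 21)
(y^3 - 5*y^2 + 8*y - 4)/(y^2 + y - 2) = (y^2 - 4*y + 4)/(y + 2)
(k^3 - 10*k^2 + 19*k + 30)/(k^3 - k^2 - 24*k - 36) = (k^2 - 4*k - 5)/(k^2 + 5*k + 6)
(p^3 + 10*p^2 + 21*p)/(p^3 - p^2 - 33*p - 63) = p*(p + 7)/(p^2 - 4*p - 21)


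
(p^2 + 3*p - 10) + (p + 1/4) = p^2 + 4*p - 39/4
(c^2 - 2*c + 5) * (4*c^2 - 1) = 4*c^4 - 8*c^3 + 19*c^2 + 2*c - 5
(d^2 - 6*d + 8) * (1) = d^2 - 6*d + 8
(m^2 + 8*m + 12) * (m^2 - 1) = m^4 + 8*m^3 + 11*m^2 - 8*m - 12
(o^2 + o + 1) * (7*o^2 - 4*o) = 7*o^4 + 3*o^3 + 3*o^2 - 4*o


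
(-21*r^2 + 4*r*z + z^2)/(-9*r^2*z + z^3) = (7*r + z)/(z*(3*r + z))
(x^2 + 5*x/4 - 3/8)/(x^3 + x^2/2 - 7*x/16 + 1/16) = 2*(2*x + 3)/(4*x^2 + 3*x - 1)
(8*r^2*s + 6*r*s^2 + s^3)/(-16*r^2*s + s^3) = (-2*r - s)/(4*r - s)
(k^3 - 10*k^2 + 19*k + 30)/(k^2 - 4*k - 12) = (k^2 - 4*k - 5)/(k + 2)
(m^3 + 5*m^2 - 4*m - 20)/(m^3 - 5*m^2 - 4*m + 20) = (m + 5)/(m - 5)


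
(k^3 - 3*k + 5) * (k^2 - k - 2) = k^5 - k^4 - 5*k^3 + 8*k^2 + k - 10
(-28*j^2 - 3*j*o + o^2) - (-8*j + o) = -28*j^2 - 3*j*o + 8*j + o^2 - o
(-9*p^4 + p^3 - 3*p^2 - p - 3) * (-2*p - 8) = 18*p^5 + 70*p^4 - 2*p^3 + 26*p^2 + 14*p + 24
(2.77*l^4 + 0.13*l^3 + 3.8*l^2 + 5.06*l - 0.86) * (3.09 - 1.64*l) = -4.5428*l^5 + 8.3461*l^4 - 5.8303*l^3 + 3.4436*l^2 + 17.0458*l - 2.6574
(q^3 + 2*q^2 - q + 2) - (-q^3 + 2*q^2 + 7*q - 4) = 2*q^3 - 8*q + 6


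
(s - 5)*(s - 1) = s^2 - 6*s + 5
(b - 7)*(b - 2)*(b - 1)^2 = b^4 - 11*b^3 + 33*b^2 - 37*b + 14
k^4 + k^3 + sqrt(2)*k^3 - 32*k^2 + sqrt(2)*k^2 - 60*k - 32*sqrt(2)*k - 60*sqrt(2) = (k - 6)*(k + 2)*(k + 5)*(k + sqrt(2))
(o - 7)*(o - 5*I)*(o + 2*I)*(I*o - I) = I*o^4 + 3*o^3 - 8*I*o^3 - 24*o^2 + 17*I*o^2 + 21*o - 80*I*o + 70*I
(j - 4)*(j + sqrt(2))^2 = j^3 - 4*j^2 + 2*sqrt(2)*j^2 - 8*sqrt(2)*j + 2*j - 8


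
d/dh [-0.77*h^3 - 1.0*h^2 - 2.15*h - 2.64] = -2.31*h^2 - 2.0*h - 2.15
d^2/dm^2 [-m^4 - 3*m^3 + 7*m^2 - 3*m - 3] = -12*m^2 - 18*m + 14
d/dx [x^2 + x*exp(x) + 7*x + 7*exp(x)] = x*exp(x) + 2*x + 8*exp(x) + 7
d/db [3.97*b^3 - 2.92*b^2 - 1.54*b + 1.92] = 11.91*b^2 - 5.84*b - 1.54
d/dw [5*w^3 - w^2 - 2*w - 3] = 15*w^2 - 2*w - 2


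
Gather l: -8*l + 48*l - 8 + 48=40*l + 40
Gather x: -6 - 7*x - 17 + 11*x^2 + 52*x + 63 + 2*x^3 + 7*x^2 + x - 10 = 2*x^3 + 18*x^2 + 46*x + 30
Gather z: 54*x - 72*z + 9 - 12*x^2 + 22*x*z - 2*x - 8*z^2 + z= -12*x^2 + 52*x - 8*z^2 + z*(22*x - 71) + 9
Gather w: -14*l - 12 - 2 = -14*l - 14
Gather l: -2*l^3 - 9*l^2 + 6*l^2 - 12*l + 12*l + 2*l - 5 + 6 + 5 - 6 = -2*l^3 - 3*l^2 + 2*l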